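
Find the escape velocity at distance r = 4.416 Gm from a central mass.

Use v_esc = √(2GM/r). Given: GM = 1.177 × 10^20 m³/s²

Convert to SI: r = 4.416 Gm = 4.416e+09 m.
Escape velocity comes from setting total energy to zero: ½v² − GM/r = 0 ⇒ v_esc = √(2GM / r).
v_esc = √(2 · 1.177e+20 / 4.416e+09) m/s ≈ 2.309e+05 m/s = 230.9 km/s.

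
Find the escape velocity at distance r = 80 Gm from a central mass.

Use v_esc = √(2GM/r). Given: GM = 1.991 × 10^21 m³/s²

Convert to SI: r = 80 Gm = 8e+10 m.
Escape velocity comes from setting total energy to zero: ½v² − GM/r = 0 ⇒ v_esc = √(2GM / r).
v_esc = √(2 · 1.991e+21 / 8e+10) m/s ≈ 2.231e+05 m/s = 223.1 km/s.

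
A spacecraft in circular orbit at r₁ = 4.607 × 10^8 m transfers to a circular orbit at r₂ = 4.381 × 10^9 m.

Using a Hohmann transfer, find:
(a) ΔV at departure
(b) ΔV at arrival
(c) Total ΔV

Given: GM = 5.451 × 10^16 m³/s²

Transfer semi-major axis: a_t = (r₁ + r₂)/2 = (4.607e+08 + 4.381e+09)/2 = 2.42085e+09 m.
Circular speeds: v₁ = √(GM/r₁) = 10877.5 m/s, v₂ = √(GM/r₂) = 3527.37 m/s.
Transfer speeds (vis-viva v² = GM(2/r − 1/a_t)): v₁ᵗ = 14632.9 m/s, v₂ᵗ = 1538.78 m/s.
(a) ΔV₁ = |v₁ᵗ − v₁| ≈ 3755 m/s = 3.755 km/s.
(b) ΔV₂ = |v₂ − v₂ᵗ| ≈ 1989 m/s = 1.989 km/s.
(c) ΔV_total = ΔV₁ + ΔV₂ ≈ 5744 m/s = 5.744 km/s.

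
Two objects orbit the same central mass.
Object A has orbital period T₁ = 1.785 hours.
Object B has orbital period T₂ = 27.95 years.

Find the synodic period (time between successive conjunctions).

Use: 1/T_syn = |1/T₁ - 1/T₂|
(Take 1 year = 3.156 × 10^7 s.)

Convert to SI: T₁ = 1.785 hours = 6426 s; T₂ = 27.95 years = 8.82102e+08 s.
T_syn = |T₁ · T₂ / (T₁ − T₂)|.
T_syn = |6426 · 8.82102e+08 / (6426 − 8.82102e+08)| s ≈ 6426 s = 1.785 hours.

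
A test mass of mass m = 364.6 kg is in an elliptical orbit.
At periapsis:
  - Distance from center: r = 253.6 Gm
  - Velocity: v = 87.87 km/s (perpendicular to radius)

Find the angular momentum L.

Convert to SI: r = 253.6 Gm = 2.536e+11 m; v = 87.87 km/s = 87870 m/s.
Since v is perpendicular to r, L = m · v · r.
L = 364.6 · 87870 · 2.536e+11 kg·m²/s ≈ 8.125e+18 kg·m²/s.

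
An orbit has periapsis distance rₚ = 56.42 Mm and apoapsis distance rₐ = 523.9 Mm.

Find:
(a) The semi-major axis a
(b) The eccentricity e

Convert to SI: rₚ = 56.42 Mm = 5.642e+07 m; rₐ = 523.9 Mm = 5.239e+08 m.
(a) a = (rₚ + rₐ) / 2 = (5.642e+07 + 5.239e+08) / 2 ≈ 2.902e+08 m = 290.2 Mm.
(b) e = (rₐ − rₚ) / (rₐ + rₚ) = (5.239e+08 − 5.642e+07) / (5.239e+08 + 5.642e+07) ≈ 0.8056.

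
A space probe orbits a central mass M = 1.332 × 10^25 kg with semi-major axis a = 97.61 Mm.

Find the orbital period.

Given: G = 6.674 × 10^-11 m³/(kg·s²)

Convert to SI: a = 97.61 Mm = 9.761e+07 m.
GM = G · M = 6.674e-11 · 1.332e+25 = 8.88977e+14 m³/s².
Kepler's third law: T = 2π √(a³ / GM).
Substituting a = 9.761e+07 m and GM = 8.88977e+14 m³/s²:
T = 2π √((9.761e+07)³ / 8.88977e+14) s
T ≈ 2.032e+05 s = 2.352 days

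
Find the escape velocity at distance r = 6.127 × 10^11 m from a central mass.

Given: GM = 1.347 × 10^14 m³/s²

Escape velocity comes from setting total energy to zero: ½v² − GM/r = 0 ⇒ v_esc = √(2GM / r).
v_esc = √(2 · 1.347e+14 / 6.127e+11) m/s ≈ 20.97 m/s = 20.97 m/s.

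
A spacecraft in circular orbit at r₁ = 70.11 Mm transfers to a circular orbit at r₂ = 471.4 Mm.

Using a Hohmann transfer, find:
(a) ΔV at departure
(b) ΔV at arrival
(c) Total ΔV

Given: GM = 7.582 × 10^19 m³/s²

Convert to SI: r₁ = 70.11 Mm = 7.011e+07 m; r₂ = 471.4 Mm = 4.714e+08 m.
Transfer semi-major axis: a_t = (r₁ + r₂)/2 = (7.011e+07 + 4.714e+08)/2 = 2.70755e+08 m.
Circular speeds: v₁ = √(GM/r₁) = 1.03992e+06 m/s, v₂ = √(GM/r₂) = 401049 m/s.
Transfer speeds (vis-viva v² = GM(2/r − 1/a_t)): v₁ᵗ = 1.37217e+06 m/s, v₂ᵗ = 204079 m/s.
(a) ΔV₁ = |v₁ᵗ − v₁| ≈ 3.322e+05 m/s = 332.2 km/s.
(b) ΔV₂ = |v₂ − v₂ᵗ| ≈ 1.97e+05 m/s = 197 km/s.
(c) ΔV_total = ΔV₁ + ΔV₂ ≈ 5.292e+05 m/s = 529.2 km/s.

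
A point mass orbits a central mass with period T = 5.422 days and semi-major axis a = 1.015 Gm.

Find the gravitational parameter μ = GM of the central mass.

Convert to SI: T = 5.422 days = 468461 s; a = 1.015 Gm = 1.015e+09 m.
GM = 4π² · a³ / T².
GM = 4π² · (1.015e+09)³ / (468461)² m³/s² ≈ 1.881e+17 m³/s² = 1.881 × 10^17 m³/s².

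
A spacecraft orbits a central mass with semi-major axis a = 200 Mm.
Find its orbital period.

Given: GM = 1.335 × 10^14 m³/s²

Convert to SI: a = 200 Mm = 2e+08 m.
Kepler's third law: T = 2π √(a³ / GM).
Substituting a = 2e+08 m and GM = 1.335e+14 m³/s²:
T = 2π √((2e+08)³ / 1.335e+14) s
T ≈ 1.538e+06 s = 17.8 days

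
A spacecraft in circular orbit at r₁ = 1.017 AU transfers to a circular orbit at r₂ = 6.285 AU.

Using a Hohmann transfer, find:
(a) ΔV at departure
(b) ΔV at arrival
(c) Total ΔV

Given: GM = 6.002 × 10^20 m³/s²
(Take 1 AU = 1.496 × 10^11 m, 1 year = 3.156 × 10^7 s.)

Convert to SI: r₁ = 1.017 AU = 1.52143e+11 m; r₂ = 6.285 AU = 9.40236e+11 m.
Transfer semi-major axis: a_t = (r₁ + r₂)/2 = (1.52143e+11 + 9.40236e+11)/2 = 5.4619e+11 m.
Circular speeds: v₁ = √(GM/r₁) = 62809 m/s, v₂ = √(GM/r₂) = 25265.6 m/s.
Transfer speeds (vis-viva v² = GM(2/r − 1/a_t)): v₁ᵗ = 82407.8 m/s, v₂ᵗ = 13334.7 m/s.
(a) ΔV₁ = |v₁ᵗ − v₁| ≈ 1.96e+04 m/s = 4.135 AU/year.
(b) ΔV₂ = |v₂ − v₂ᵗ| ≈ 1.193e+04 m/s = 2.517 AU/year.
(c) ΔV_total = ΔV₁ + ΔV₂ ≈ 3.153e+04 m/s = 6.652 AU/year.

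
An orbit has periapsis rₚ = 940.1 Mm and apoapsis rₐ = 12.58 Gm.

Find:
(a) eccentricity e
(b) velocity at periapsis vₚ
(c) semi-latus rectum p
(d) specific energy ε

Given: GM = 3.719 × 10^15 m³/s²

Convert to SI: rₚ = 940.1 Mm = 9.401e+08 m; rₐ = 12.58 Gm = 1.258e+10 m.
(a) e = (rₐ − rₚ)/(rₐ + rₚ) = (1.258e+10 − 9.401e+08)/(1.258e+10 + 9.401e+08) ≈ 0.8609
(b) With a = (rₚ + rₐ)/2 = 6.76005e+09 m, vₚ = √(GM (2/rₚ − 1/a)) = √(3.719e+15 · (2/9.401e+08 − 1/6.76005e+09)) m/s ≈ 2713 m/s
(c) From a = (rₚ + rₐ)/2 = 6.76005e+09 m and e = (rₐ − rₚ)/(rₐ + rₚ) = 0.860933, p = a(1 − e²) = 6.76005e+09 · (1 − (0.860933)²) ≈ 1.749e+09 m
(d) With a = (rₚ + rₐ)/2 = 6.76005e+09 m, ε = −GM/(2a) = −3.719e+15/(2 · 6.76005e+09) J/kg ≈ -2.751e+05 J/kg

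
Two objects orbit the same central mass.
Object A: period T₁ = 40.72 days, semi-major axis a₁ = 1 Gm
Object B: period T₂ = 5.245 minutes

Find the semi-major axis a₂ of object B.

Convert to SI: T₁ = 40.72 days = 3.51821e+06 s; a₁ = 1 Gm = 1e+09 m; T₂ = 5.245 minutes = 314.7 s.
Kepler's third law: (T₁/T₂)² = (a₁/a₂)³ ⇒ a₂ = a₁ · (T₂/T₁)^(2/3).
T₂/T₁ = 314.7 / 3.51821e+06 = 8.94489e-05.
a₂ = 1e+09 · (8.94489e-05)^(2/3) m ≈ 2e+06 m = 2 Mm.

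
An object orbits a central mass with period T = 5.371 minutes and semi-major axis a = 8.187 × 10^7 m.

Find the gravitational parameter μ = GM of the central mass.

Convert to SI: T = 5.371 minutes = 322.26 s.
GM = 4π² · a³ / T².
GM = 4π² · (8.187e+07)³ / (322.26)² m³/s² ≈ 2.086e+20 m³/s² = 2.086 × 10^20 m³/s².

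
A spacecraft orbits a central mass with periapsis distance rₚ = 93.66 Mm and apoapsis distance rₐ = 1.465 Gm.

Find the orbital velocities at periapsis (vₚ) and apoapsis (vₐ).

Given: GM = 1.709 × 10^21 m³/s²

Convert to SI: rₚ = 93.66 Mm = 9.366e+07 m; rₐ = 1.465 Gm = 1.465e+09 m.
Use the vis-viva equation v² = GM(2/r − 1/a) with a = (rₚ + rₐ)/2 = (9.366e+07 + 1.465e+09)/2 = 7.7933e+08 m.
vₚ = √(GM · (2/rₚ − 1/a)) = √(1.709e+21 · (2/9.366e+07 − 1/7.7933e+08)) m/s ≈ 5.857e+06 m/s = 5857 km/s.
vₐ = √(GM · (2/rₐ − 1/a)) = √(1.709e+21 · (2/1.465e+09 − 1/7.7933e+08)) m/s ≈ 3.744e+05 m/s = 374.4 km/s.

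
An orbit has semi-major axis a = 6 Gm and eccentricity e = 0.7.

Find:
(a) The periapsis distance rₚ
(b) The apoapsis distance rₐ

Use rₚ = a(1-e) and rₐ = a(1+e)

Convert to SI: a = 6 Gm = 6e+09 m.
(a) rₚ = a(1 − e) = 6e+09 · (1 − 0.7) = 6e+09 · 0.3 ≈ 1.8e+09 m = 1.8 Gm.
(b) rₐ = a(1 + e) = 6e+09 · (1 + 0.7) = 6e+09 · 1.7 ≈ 1.02e+10 m = 10.2 Gm.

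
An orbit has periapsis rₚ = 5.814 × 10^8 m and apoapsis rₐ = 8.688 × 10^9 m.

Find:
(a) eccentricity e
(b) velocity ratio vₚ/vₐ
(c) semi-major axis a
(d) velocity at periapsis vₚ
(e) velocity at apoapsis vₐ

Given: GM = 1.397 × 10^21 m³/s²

(a) e = (rₐ − rₚ)/(rₐ + rₚ) = (8.688e+09 − 5.814e+08)/(8.688e+09 + 5.814e+08) ≈ 0.8746
(b) Conservation of angular momentum (rₚvₚ = rₐvₐ) gives vₚ/vₐ = rₐ/rₚ = 8.688e+09/5.814e+08 ≈ 14.94
(c) a = (rₚ + rₐ)/2 = (5.814e+08 + 8.688e+09)/2 ≈ 4.635e+09 m
(d) With a = (rₚ + rₐ)/2 = 4.6347e+09 m, vₚ = √(GM (2/rₚ − 1/a)) = √(1.397e+21 · (2/5.814e+08 − 1/4.6347e+09)) m/s ≈ 2.122e+06 m/s
(e) With a = (rₚ + rₐ)/2 = 4.6347e+09 m, vₐ = √(GM (2/rₐ − 1/a)) = √(1.397e+21 · (2/8.688e+09 − 1/4.6347e+09)) m/s ≈ 1.42e+05 m/s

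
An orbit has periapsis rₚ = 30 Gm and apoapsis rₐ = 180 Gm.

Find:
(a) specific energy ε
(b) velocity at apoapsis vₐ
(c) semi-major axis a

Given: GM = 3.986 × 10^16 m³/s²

Convert to SI: rₚ = 30 Gm = 3e+10 m; rₐ = 180 Gm = 1.8e+11 m.
(a) With a = (rₚ + rₐ)/2 = 1.05e+11 m, ε = −GM/(2a) = −3.986e+16/(2 · 1.05e+11) J/kg ≈ -1.898e+05 J/kg
(b) With a = (rₚ + rₐ)/2 = 1.05e+11 m, vₐ = √(GM (2/rₐ − 1/a)) = √(3.986e+16 · (2/1.8e+11 − 1/1.05e+11)) m/s ≈ 251.5 m/s
(c) a = (rₚ + rₐ)/2 = (3e+10 + 1.8e+11)/2 ≈ 1.05e+11 m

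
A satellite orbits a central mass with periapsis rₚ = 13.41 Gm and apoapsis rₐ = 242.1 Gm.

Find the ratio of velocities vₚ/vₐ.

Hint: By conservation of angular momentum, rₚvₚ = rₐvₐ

Convert to SI: rₚ = 13.41 Gm = 1.341e+10 m; rₐ = 242.1 Gm = 2.421e+11 m.
Conservation of angular momentum gives rₚvₚ = rₐvₐ, so vₚ/vₐ = rₐ/rₚ.
vₚ/vₐ = 2.421e+11 / 1.341e+10 ≈ 18.05.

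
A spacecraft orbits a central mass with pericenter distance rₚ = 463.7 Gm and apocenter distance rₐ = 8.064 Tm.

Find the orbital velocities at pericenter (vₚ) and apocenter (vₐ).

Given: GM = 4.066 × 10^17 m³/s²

Convert to SI: rₚ = 463.7 Gm = 4.637e+11 m; rₐ = 8.064 Tm = 8.064e+12 m.
Use the vis-viva equation v² = GM(2/r − 1/a) with a = (rₚ + rₐ)/2 = (4.637e+11 + 8.064e+12)/2 = 4.26385e+12 m.
vₚ = √(GM · (2/rₚ − 1/a)) = √(4.066e+17 · (2/4.637e+11 − 1/4.26385e+12)) m/s ≈ 1288 m/s = 1.288 km/s.
vₐ = √(GM · (2/rₐ − 1/a)) = √(4.066e+17 · (2/8.064e+12 − 1/4.26385e+12)) m/s ≈ 74.05 m/s = 74.05 m/s.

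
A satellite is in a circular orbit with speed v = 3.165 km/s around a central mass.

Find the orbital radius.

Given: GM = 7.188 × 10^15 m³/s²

Convert to SI: v = 3.165 km/s = 3165 m/s.
For a circular orbit, v² = GM / r, so r = GM / v².
r = 7.188e+15 / (3165)² m ≈ 7.176e+08 m = 717.6 Mm.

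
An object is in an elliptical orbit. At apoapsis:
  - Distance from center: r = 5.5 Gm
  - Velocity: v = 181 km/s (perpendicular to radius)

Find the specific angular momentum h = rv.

Convert to SI: r = 5.5 Gm = 5.5e+09 m; v = 181 km/s = 181000 m/s.
With v perpendicular to r, h = r · v.
h = 5.5e+09 · 181000 m²/s ≈ 9.955e+14 m²/s.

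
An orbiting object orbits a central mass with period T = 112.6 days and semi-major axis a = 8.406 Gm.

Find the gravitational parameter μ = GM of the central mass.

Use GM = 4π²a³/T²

Convert to SI: T = 112.6 days = 9.72864e+06 s; a = 8.406 Gm = 8.406e+09 m.
GM = 4π² · a³ / T².
GM = 4π² · (8.406e+09)³ / (9.72864e+06)² m³/s² ≈ 2.478e+17 m³/s² = 2.478 × 10^17 m³/s².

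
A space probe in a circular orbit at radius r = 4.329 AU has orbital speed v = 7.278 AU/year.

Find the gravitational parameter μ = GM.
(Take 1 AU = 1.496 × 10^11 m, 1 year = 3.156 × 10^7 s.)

Convert to SI: r = 4.329 AU = 6.47618e+11 m; v = 7.278 AU/year = 34499 m/s.
For a circular orbit v² = GM/r, so GM = v² · r.
GM = (34499)² · 6.47618e+11 m³/s² ≈ 7.708e+20 m³/s² = 7.708 × 10^20 m³/s².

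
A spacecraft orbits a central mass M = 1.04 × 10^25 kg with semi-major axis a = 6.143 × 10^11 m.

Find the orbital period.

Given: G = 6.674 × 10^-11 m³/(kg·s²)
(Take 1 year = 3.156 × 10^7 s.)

GM = G · M = 6.674e-11 · 1.04e+25 = 6.94096e+14 m³/s².
Kepler's third law: T = 2π √(a³ / GM).
Substituting a = 6.143e+11 m and GM = 6.94096e+14 m³/s²:
T = 2π √((6.143e+11)³ / 6.94096e+14) s
T ≈ 1.148e+11 s = 3638 years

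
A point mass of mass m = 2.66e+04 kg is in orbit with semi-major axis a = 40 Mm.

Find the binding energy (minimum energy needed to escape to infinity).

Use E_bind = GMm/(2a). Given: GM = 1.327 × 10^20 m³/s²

Convert to SI: a = 40 Mm = 4e+07 m.
Total orbital energy is E = −GMm/(2a); binding energy is E_bind = −E = GMm/(2a).
E_bind = 1.327e+20 · 2.66e+04 / (2 · 4e+07) J ≈ 4.412e+16 J = 44.12 PJ.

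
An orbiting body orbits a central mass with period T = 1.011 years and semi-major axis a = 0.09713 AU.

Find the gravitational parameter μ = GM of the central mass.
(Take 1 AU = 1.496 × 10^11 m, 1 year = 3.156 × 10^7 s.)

Convert to SI: T = 1.011 years = 3.19072e+07 s; a = 0.09713 AU = 1.45306e+10 m.
GM = 4π² · a³ / T².
GM = 4π² · (1.45306e+10)³ / (3.19072e+07)² m³/s² ≈ 1.19e+17 m³/s² = 1.19 × 10^17 m³/s².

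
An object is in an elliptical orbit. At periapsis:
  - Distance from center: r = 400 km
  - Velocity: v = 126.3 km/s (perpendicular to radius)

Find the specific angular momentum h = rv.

Convert to SI: r = 400 km = 400000 m; v = 126.3 km/s = 126300 m/s.
With v perpendicular to r, h = r · v.
h = 400000 · 126300 m²/s ≈ 5.052e+10 m²/s.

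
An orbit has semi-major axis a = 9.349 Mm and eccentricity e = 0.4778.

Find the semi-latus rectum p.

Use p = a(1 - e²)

Convert to SI: a = 9.349 Mm = 9.349e+06 m.
p = a (1 − e²).
p = 9.349e+06 · (1 − (0.4778)²) = 9.349e+06 · 0.771707 ≈ 7.215e+06 m = 7.215 Mm.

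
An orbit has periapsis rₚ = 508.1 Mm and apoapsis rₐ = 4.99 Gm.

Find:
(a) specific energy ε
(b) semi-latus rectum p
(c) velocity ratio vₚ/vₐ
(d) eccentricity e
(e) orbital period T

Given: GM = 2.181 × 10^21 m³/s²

Convert to SI: rₚ = 508.1 Mm = 5.081e+08 m; rₐ = 4.99 Gm = 4.99e+09 m.
(a) With a = (rₚ + rₐ)/2 = 2.74905e+09 m, ε = −GM/(2a) = −2.181e+21/(2 · 2.74905e+09) J/kg ≈ -3.967e+11 J/kg
(b) From a = (rₚ + rₐ)/2 = 2.74905e+09 m and e = (rₐ − rₚ)/(rₐ + rₚ) = 0.815173, p = a(1 − e²) = 2.74905e+09 · (1 − (0.815173)²) ≈ 9.223e+08 m
(c) Conservation of angular momentum (rₚvₚ = rₐvₐ) gives vₚ/vₐ = rₐ/rₚ = 4.99e+09/5.081e+08 ≈ 9.821
(d) e = (rₐ − rₚ)/(rₐ + rₚ) = (4.99e+09 − 5.081e+08)/(4.99e+09 + 5.081e+08) ≈ 0.8152
(e) With a = (rₚ + rₐ)/2 = 2.74905e+09 m, T = 2π √(a³/GM) = 2π √((2.74905e+09)³/2.181e+21) s ≈ 1.939e+04 s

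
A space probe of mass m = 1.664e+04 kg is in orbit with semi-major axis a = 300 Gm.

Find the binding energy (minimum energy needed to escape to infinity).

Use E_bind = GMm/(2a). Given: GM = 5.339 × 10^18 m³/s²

Convert to SI: a = 300 Gm = 3e+11 m.
Total orbital energy is E = −GMm/(2a); binding energy is E_bind = −E = GMm/(2a).
E_bind = 5.339e+18 · 1.664e+04 / (2 · 3e+11) J ≈ 1.481e+11 J = 148.1 GJ.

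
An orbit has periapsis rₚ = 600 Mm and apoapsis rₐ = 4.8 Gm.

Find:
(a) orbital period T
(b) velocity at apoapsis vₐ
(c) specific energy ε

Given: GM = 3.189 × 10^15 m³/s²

Convert to SI: rₚ = 600 Mm = 6e+08 m; rₐ = 4.8 Gm = 4.8e+09 m.
(a) With a = (rₚ + rₐ)/2 = 2.7e+09 m, T = 2π √(a³/GM) = 2π √((2.7e+09)³/3.189e+15) s ≈ 1.561e+07 s
(b) With a = (rₚ + rₐ)/2 = 2.7e+09 m, vₐ = √(GM (2/rₐ − 1/a)) = √(3.189e+15 · (2/4.8e+09 − 1/2.7e+09)) m/s ≈ 384.2 m/s
(c) With a = (rₚ + rₐ)/2 = 2.7e+09 m, ε = −GM/(2a) = −3.189e+15/(2 · 2.7e+09) J/kg ≈ -5.906e+05 J/kg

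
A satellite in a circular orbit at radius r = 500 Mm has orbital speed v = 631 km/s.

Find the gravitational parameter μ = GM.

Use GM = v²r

Convert to SI: r = 500 Mm = 5e+08 m; v = 631 km/s = 631000 m/s.
For a circular orbit v² = GM/r, so GM = v² · r.
GM = (631000)² · 5e+08 m³/s² ≈ 1.991e+20 m³/s² = 1.991 × 10^20 m³/s².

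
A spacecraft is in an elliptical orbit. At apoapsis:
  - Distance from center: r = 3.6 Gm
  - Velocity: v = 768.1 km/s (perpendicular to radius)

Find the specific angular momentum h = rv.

Convert to SI: r = 3.6 Gm = 3.6e+09 m; v = 768.1 km/s = 768100 m/s.
With v perpendicular to r, h = r · v.
h = 3.6e+09 · 768100 m²/s ≈ 2.765e+15 m²/s.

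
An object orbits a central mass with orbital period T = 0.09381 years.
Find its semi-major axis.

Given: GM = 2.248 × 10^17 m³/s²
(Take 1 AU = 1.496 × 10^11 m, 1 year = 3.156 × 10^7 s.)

Convert to SI: T = 0.09381 years = 2.96064e+06 s.
Invert Kepler's third law: a = (GM · T² / (4π²))^(1/3).
Substituting T = 2.96064e+06 s and GM = 2.248e+17 m³/s²:
a = (2.248e+17 · (2.96064e+06)² / (4π²))^(1/3) m
a ≈ 3.682e+09 m = 0.02461 AU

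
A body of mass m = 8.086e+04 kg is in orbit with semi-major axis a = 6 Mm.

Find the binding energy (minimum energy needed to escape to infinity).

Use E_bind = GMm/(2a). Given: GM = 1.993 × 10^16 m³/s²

Convert to SI: a = 6 Mm = 6e+06 m.
Total orbital energy is E = −GMm/(2a); binding energy is E_bind = −E = GMm/(2a).
E_bind = 1.993e+16 · 8.086e+04 / (2 · 6e+06) J ≈ 1.343e+14 J = 134.3 TJ.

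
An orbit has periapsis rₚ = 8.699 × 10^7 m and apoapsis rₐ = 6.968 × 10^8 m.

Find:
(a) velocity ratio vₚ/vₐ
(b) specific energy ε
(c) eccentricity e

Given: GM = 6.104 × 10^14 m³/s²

(a) Conservation of angular momentum (rₚvₚ = rₐvₐ) gives vₚ/vₐ = rₐ/rₚ = 6.968e+08/8.699e+07 ≈ 8.01
(b) With a = (rₚ + rₐ)/2 = 3.91895e+08 m, ε = −GM/(2a) = −6.104e+14/(2 · 3.91895e+08) J/kg ≈ -7.788e+05 J/kg
(c) e = (rₐ − rₚ)/(rₐ + rₚ) = (6.968e+08 − 8.699e+07)/(6.968e+08 + 8.699e+07) ≈ 0.778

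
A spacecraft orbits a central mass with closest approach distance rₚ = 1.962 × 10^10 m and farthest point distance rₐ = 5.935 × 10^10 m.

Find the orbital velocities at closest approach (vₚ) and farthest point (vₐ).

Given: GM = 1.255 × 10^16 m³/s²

Use the vis-viva equation v² = GM(2/r − 1/a) with a = (rₚ + rₐ)/2 = (1.962e+10 + 5.935e+10)/2 = 3.9485e+10 m.
vₚ = √(GM · (2/rₚ − 1/a)) = √(1.255e+16 · (2/1.962e+10 − 1/3.9485e+10)) m/s ≈ 980.5 m/s = 980.5 m/s.
vₐ = √(GM · (2/rₐ − 1/a)) = √(1.255e+16 · (2/5.935e+10 − 1/3.9485e+10)) m/s ≈ 324.1 m/s = 324.1 m/s.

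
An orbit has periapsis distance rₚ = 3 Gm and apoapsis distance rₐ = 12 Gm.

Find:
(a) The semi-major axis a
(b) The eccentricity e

Convert to SI: rₚ = 3 Gm = 3e+09 m; rₐ = 12 Gm = 1.2e+10 m.
(a) a = (rₚ + rₐ) / 2 = (3e+09 + 1.2e+10) / 2 ≈ 7.5e+09 m = 7.5 Gm.
(b) e = (rₐ − rₚ) / (rₐ + rₚ) = (1.2e+10 − 3e+09) / (1.2e+10 + 3e+09) ≈ 0.6.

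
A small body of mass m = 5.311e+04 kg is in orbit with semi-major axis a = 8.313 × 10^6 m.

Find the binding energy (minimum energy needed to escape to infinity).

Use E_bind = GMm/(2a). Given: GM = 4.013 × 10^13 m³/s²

Total orbital energy is E = −GMm/(2a); binding energy is E_bind = −E = GMm/(2a).
E_bind = 4.013e+13 · 5.311e+04 / (2 · 8.313e+06) J ≈ 1.282e+11 J = 128.2 GJ.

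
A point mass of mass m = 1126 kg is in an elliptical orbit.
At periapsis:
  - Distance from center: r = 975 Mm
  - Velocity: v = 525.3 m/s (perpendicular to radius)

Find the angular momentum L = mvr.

Convert to SI: r = 975 Mm = 9.75e+08 m.
Since v is perpendicular to r, L = m · v · r.
L = 1126 · 525.3 · 9.75e+08 kg·m²/s ≈ 5.767e+14 kg·m²/s.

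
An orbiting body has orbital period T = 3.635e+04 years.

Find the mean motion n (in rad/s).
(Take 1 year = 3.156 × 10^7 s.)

Convert to SI: T = 3.635e+04 years = 1.14721e+12 s.
n = 2π / T.
n = 2π / 1.14721e+12 s ≈ 5.477e-12 rad/s.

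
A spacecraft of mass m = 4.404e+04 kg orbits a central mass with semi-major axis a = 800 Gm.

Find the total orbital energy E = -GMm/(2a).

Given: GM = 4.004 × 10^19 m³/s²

Convert to SI: a = 800 Gm = 8e+11 m.
E = −GMm / (2a).
E = −4.004e+19 · 4.404e+04 / (2 · 8e+11) J ≈ -1.102e+12 J = -1.102 TJ.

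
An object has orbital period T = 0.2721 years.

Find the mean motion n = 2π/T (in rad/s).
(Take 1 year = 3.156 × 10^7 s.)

Convert to SI: T = 0.2721 years = 8.58748e+06 s.
n = 2π / T.
n = 2π / 8.58748e+06 s ≈ 7.317e-07 rad/s.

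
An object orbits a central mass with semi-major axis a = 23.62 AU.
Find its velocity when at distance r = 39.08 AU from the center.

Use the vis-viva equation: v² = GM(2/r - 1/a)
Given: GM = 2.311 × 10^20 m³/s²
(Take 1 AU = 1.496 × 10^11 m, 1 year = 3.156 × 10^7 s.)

Convert to SI: a = 23.62 AU = 3.53355e+12 m; r = 39.08 AU = 5.84637e+12 m.
Vis-viva: v = √(GM · (2/r − 1/a)).
2/r − 1/a = 2/5.84637e+12 − 1/3.53355e+12 = 5.90914e-14 m⁻¹.
v = √(2.311e+20 · 5.90914e-14) m/s ≈ 3695 m/s = 0.7796 AU/year.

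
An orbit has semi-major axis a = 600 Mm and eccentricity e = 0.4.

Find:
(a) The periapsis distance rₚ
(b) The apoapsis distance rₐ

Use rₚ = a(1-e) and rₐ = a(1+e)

Convert to SI: a = 600 Mm = 6e+08 m.
(a) rₚ = a(1 − e) = 6e+08 · (1 − 0.4) = 6e+08 · 0.6 ≈ 3.6e+08 m = 360 Mm.
(b) rₐ = a(1 + e) = 6e+08 · (1 + 0.4) = 6e+08 · 1.4 ≈ 8.4e+08 m = 840 Mm.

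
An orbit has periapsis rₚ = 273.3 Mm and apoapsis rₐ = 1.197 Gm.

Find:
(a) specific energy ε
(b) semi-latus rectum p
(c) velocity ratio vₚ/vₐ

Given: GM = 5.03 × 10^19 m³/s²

Convert to SI: rₚ = 273.3 Mm = 2.733e+08 m; rₐ = 1.197 Gm = 1.197e+09 m.
(a) With a = (rₚ + rₐ)/2 = 7.3515e+08 m, ε = −GM/(2a) = −5.03e+19/(2 · 7.3515e+08) J/kg ≈ -3.421e+10 J/kg
(b) From a = (rₚ + rₐ)/2 = 7.3515e+08 m and e = (rₐ − rₚ)/(rₐ + rₚ) = 0.628239, p = a(1 − e²) = 7.3515e+08 · (1 − (0.628239)²) ≈ 4.45e+08 m
(c) Conservation of angular momentum (rₚvₚ = rₐvₐ) gives vₚ/vₐ = rₐ/rₚ = 1.197e+09/2.733e+08 ≈ 4.38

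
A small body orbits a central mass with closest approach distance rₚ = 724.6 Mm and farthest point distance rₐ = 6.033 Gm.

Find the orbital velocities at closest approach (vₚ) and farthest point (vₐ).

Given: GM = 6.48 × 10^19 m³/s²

Convert to SI: rₚ = 724.6 Mm = 7.246e+08 m; rₐ = 6.033 Gm = 6.033e+09 m.
Use the vis-viva equation v² = GM(2/r − 1/a) with a = (rₚ + rₐ)/2 = (7.246e+08 + 6.033e+09)/2 = 3.3788e+09 m.
vₚ = √(GM · (2/rₚ − 1/a)) = √(6.48e+19 · (2/7.246e+08 − 1/3.3788e+09)) m/s ≈ 3.996e+05 m/s = 399.6 km/s.
vₐ = √(GM · (2/rₐ − 1/a)) = √(6.48e+19 · (2/6.033e+09 − 1/3.3788e+09)) m/s ≈ 4.799e+04 m/s = 47.99 km/s.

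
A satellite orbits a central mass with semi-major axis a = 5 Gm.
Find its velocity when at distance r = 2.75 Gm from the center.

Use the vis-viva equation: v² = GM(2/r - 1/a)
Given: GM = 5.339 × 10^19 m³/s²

Convert to SI: a = 5 Gm = 5e+09 m; r = 2.75 Gm = 2.75e+09 m.
Vis-viva: v = √(GM · (2/r − 1/a)).
2/r − 1/a = 2/2.75e+09 − 1/5e+09 = 5.27273e-10 m⁻¹.
v = √(5.339e+19 · 5.27273e-10) m/s ≈ 1.678e+05 m/s = 167.8 km/s.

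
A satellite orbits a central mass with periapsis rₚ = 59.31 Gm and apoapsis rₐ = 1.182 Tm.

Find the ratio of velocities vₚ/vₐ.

Convert to SI: rₚ = 59.31 Gm = 5.931e+10 m; rₐ = 1.182 Tm = 1.182e+12 m.
Conservation of angular momentum gives rₚvₚ = rₐvₐ, so vₚ/vₐ = rₐ/rₚ.
vₚ/vₐ = 1.182e+12 / 5.931e+10 ≈ 19.93.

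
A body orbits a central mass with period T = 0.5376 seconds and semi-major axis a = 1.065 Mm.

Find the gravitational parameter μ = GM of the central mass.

Convert to SI: a = 1.065 Mm = 1.065e+06 m.
GM = 4π² · a³ / T².
GM = 4π² · (1.065e+06)³ / (0.5376)² m³/s² ≈ 1.65e+20 m³/s² = 1.65 × 10^20 m³/s².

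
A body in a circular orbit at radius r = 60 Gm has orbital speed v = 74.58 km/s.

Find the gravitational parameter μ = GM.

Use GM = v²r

Convert to SI: r = 60 Gm = 6e+10 m; v = 74.58 km/s = 74580 m/s.
For a circular orbit v² = GM/r, so GM = v² · r.
GM = (74580)² · 6e+10 m³/s² ≈ 3.337e+20 m³/s² = 3.337 × 10^20 m³/s².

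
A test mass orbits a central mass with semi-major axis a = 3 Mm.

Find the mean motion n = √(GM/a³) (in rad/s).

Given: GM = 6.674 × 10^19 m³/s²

Convert to SI: a = 3 Mm = 3e+06 m.
n = √(GM / a³).
n = √(6.674e+19 / (3e+06)³) rad/s ≈ 1.572 rad/s.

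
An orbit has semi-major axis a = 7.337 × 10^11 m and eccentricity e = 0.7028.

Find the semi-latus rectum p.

p = a (1 − e²).
p = 7.337e+11 · (1 − (0.7028)²) = 7.337e+11 · 0.506072 ≈ 3.713e+11 m = 3.713 × 10^11 m.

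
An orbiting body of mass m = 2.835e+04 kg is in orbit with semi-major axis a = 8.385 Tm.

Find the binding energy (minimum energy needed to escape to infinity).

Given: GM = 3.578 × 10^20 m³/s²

Convert to SI: a = 8.385 Tm = 8.385e+12 m.
Total orbital energy is E = −GMm/(2a); binding energy is E_bind = −E = GMm/(2a).
E_bind = 3.578e+20 · 2.835e+04 / (2 · 8.385e+12) J ≈ 6.049e+11 J = 604.9 GJ.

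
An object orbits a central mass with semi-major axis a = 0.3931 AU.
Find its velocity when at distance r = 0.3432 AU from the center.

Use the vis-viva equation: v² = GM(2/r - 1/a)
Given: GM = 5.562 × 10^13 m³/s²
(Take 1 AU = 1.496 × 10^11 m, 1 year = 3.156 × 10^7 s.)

Convert to SI: a = 0.3931 AU = 5.88078e+10 m; r = 0.3432 AU = 5.13427e+10 m.
Vis-viva: v = √(GM · (2/r − 1/a)).
2/r − 1/a = 2/5.13427e+10 − 1/5.88078e+10 = 2.19494e-11 m⁻¹.
v = √(5.562e+13 · 2.19494e-11) m/s ≈ 34.94 m/s = 0.007371 AU/year.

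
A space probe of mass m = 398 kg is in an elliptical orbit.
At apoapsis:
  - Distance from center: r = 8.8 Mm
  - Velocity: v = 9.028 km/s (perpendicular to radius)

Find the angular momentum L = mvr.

Convert to SI: r = 8.8 Mm = 8.8e+06 m; v = 9.028 km/s = 9028 m/s.
Since v is perpendicular to r, L = m · v · r.
L = 398 · 9028 · 8.8e+06 kg·m²/s ≈ 3.162e+13 kg·m²/s.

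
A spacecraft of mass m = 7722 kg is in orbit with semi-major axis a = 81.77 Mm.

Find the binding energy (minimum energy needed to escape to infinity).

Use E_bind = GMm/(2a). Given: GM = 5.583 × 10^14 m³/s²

Convert to SI: a = 81.77 Mm = 8.177e+07 m.
Total orbital energy is E = −GMm/(2a); binding energy is E_bind = −E = GMm/(2a).
E_bind = 5.583e+14 · 7722 / (2 · 8.177e+07) J ≈ 2.636e+10 J = 26.36 GJ.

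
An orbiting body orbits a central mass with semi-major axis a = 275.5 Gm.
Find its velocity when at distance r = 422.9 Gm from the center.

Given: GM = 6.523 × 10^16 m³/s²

Convert to SI: a = 275.5 Gm = 2.755e+11 m; r = 422.9 Gm = 4.229e+11 m.
Vis-viva: v = √(GM · (2/r − 1/a)).
2/r − 1/a = 2/4.229e+11 − 1/2.755e+11 = 1.09949e-12 m⁻¹.
v = √(6.523e+16 · 1.09949e-12) m/s ≈ 267.8 m/s = 267.8 m/s.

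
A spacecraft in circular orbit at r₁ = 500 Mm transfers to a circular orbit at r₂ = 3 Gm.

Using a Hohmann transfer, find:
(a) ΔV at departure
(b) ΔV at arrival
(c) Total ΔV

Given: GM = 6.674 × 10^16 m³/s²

Convert to SI: r₁ = 500 Mm = 5e+08 m; r₂ = 3 Gm = 3e+09 m.
Transfer semi-major axis: a_t = (r₁ + r₂)/2 = (5e+08 + 3e+09)/2 = 1.75e+09 m.
Circular speeds: v₁ = √(GM/r₁) = 11553.4 m/s, v₂ = √(GM/r₂) = 4716.64 m/s.
Transfer speeds (vis-viva v² = GM(2/r − 1/a_t)): v₁ᵗ = 15126.9 m/s, v₂ᵗ = 2521.15 m/s.
(a) ΔV₁ = |v₁ᵗ − v₁| ≈ 3574 m/s = 3.574 km/s.
(b) ΔV₂ = |v₂ − v₂ᵗ| ≈ 2195 m/s = 2.195 km/s.
(c) ΔV_total = ΔV₁ + ΔV₂ ≈ 5769 m/s = 5.769 km/s.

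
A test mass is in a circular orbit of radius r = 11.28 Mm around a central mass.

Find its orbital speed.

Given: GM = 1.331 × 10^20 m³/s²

Convert to SI: r = 11.28 Mm = 1.128e+07 m.
For a circular orbit, gravity supplies the centripetal force, so v = √(GM / r).
v = √(1.331e+20 / 1.128e+07) m/s ≈ 3.435e+06 m/s = 3435 km/s.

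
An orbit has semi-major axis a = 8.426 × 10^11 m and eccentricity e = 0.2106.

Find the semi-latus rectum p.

p = a (1 − e²).
p = 8.426e+11 · (1 − (0.2106)²) = 8.426e+11 · 0.955648 ≈ 8.052e+11 m = 8.052 × 10^11 m.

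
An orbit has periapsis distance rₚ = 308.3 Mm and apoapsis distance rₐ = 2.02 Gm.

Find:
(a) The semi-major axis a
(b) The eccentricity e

Convert to SI: rₚ = 308.3 Mm = 3.083e+08 m; rₐ = 2.02 Gm = 2.02e+09 m.
(a) a = (rₚ + rₐ) / 2 = (3.083e+08 + 2.02e+09) / 2 ≈ 1.164e+09 m = 1.164 Gm.
(b) e = (rₐ − rₚ) / (rₐ + rₚ) = (2.02e+09 − 3.083e+08) / (2.02e+09 + 3.083e+08) ≈ 0.7352.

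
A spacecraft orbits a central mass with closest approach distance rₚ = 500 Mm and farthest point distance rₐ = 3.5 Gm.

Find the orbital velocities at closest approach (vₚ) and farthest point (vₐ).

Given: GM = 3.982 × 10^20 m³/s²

Convert to SI: rₚ = 500 Mm = 5e+08 m; rₐ = 3.5 Gm = 3.5e+09 m.
Use the vis-viva equation v² = GM(2/r − 1/a) with a = (rₚ + rₐ)/2 = (5e+08 + 3.5e+09)/2 = 2e+09 m.
vₚ = √(GM · (2/rₚ − 1/a)) = √(3.982e+20 · (2/5e+08 − 1/2e+09)) m/s ≈ 1.181e+06 m/s = 1181 km/s.
vₐ = √(GM · (2/rₐ − 1/a)) = √(3.982e+20 · (2/3.5e+09 − 1/2e+09)) m/s ≈ 1.687e+05 m/s = 168.7 km/s.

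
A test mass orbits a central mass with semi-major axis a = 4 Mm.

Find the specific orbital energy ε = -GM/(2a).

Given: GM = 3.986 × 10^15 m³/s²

Convert to SI: a = 4 Mm = 4e+06 m.
ε = −GM / (2a).
ε = −3.986e+15 / (2 · 4e+06) J/kg ≈ -4.982e+08 J/kg = -498.2 MJ/kg.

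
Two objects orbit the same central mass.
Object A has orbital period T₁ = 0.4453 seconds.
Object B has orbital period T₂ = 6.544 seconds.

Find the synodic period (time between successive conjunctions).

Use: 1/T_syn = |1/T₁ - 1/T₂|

T_syn = |T₁ · T₂ / (T₁ − T₂)|.
T_syn = |0.4453 · 6.544 / (0.4453 − 6.544)| s ≈ 0.4778 s = 0.4778 seconds.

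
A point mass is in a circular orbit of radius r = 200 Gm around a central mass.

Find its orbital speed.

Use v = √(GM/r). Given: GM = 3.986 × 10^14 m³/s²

Convert to SI: r = 200 Gm = 2e+11 m.
For a circular orbit, gravity supplies the centripetal force, so v = √(GM / r).
v = √(3.986e+14 / 2e+11) m/s ≈ 44.64 m/s = 44.64 m/s.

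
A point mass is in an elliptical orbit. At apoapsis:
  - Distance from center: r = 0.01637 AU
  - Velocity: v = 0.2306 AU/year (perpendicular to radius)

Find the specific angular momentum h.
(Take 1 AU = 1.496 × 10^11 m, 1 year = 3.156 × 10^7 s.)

Convert to SI: r = 0.01637 AU = 2.44895e+09 m; v = 0.2306 AU/year = 1093.08 m/s.
With v perpendicular to r, h = r · v.
h = 2.44895e+09 · 1093.08 m²/s ≈ 2.677e+12 m²/s.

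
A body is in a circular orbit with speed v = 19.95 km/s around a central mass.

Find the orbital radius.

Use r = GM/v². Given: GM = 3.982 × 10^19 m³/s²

Convert to SI: v = 19.95 km/s = 19950 m/s.
For a circular orbit, v² = GM / r, so r = GM / v².
r = 3.982e+19 / (19950)² m ≈ 1e+11 m = 100 Gm.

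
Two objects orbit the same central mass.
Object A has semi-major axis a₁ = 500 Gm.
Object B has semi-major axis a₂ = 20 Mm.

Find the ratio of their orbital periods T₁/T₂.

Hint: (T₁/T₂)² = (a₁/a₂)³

Convert to SI: a₁ = 500 Gm = 5e+11 m; a₂ = 20 Mm = 2e+07 m.
From Kepler's third law, (T₁/T₂)² = (a₁/a₂)³, so T₁/T₂ = (a₁/a₂)^(3/2).
a₁/a₂ = 5e+11 / 2e+07 = 25000.
T₁/T₂ = (25000)^(3/2) ≈ 3.953e+06.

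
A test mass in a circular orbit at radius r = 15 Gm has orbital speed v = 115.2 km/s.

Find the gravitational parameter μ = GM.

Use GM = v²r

Convert to SI: r = 15 Gm = 1.5e+10 m; v = 115.2 km/s = 115200 m/s.
For a circular orbit v² = GM/r, so GM = v² · r.
GM = (115200)² · 1.5e+10 m³/s² ≈ 1.991e+20 m³/s² = 1.991 × 10^20 m³/s².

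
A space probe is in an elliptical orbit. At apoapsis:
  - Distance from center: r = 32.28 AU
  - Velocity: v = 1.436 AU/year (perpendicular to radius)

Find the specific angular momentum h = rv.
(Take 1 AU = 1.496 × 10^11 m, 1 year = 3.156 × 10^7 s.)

Convert to SI: r = 32.28 AU = 4.82909e+12 m; v = 1.436 AU/year = 6806.89 m/s.
With v perpendicular to r, h = r · v.
h = 4.82909e+12 · 6806.89 m²/s ≈ 3.287e+16 m²/s.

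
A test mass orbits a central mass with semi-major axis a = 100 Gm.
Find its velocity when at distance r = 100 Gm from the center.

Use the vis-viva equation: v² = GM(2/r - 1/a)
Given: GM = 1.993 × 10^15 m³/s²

Convert to SI: a = 100 Gm = 1e+11 m; r = 100 Gm = 1e+11 m.
Vis-viva: v = √(GM · (2/r − 1/a)).
2/r − 1/a = 2/1e+11 − 1/1e+11 = 1e-11 m⁻¹.
v = √(1.993e+15 · 1e-11) m/s ≈ 141.2 m/s = 141.2 m/s.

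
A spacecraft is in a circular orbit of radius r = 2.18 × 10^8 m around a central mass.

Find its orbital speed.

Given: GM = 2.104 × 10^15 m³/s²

For a circular orbit, gravity supplies the centripetal force, so v = √(GM / r).
v = √(2.104e+15 / 2.18e+08) m/s ≈ 3107 m/s = 3.107 km/s.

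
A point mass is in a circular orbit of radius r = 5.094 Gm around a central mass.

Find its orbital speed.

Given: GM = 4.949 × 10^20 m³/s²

Convert to SI: r = 5.094 Gm = 5.094e+09 m.
For a circular orbit, gravity supplies the centripetal force, so v = √(GM / r).
v = √(4.949e+20 / 5.094e+09) m/s ≈ 3.117e+05 m/s = 311.7 km/s.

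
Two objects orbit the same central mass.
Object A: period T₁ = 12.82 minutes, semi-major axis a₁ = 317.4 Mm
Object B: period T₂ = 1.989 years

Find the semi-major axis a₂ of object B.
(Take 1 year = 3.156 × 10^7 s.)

Convert to SI: T₁ = 12.82 minutes = 769.2 s; a₁ = 317.4 Mm = 3.174e+08 m; T₂ = 1.989 years = 6.27728e+07 s.
Kepler's third law: (T₁/T₂)² = (a₁/a₂)³ ⇒ a₂ = a₁ · (T₂/T₁)^(2/3).
T₂/T₁ = 6.27728e+07 / 769.2 = 81608.
a₂ = 3.174e+08 · (81608)^(2/3) m ≈ 5.972e+11 m = 597.2 Gm.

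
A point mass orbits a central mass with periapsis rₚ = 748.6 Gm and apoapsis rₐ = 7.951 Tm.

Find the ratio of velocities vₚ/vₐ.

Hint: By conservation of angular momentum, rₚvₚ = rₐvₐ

Convert to SI: rₚ = 748.6 Gm = 7.486e+11 m; rₐ = 7.951 Tm = 7.951e+12 m.
Conservation of angular momentum gives rₚvₚ = rₐvₐ, so vₚ/vₐ = rₐ/rₚ.
vₚ/vₐ = 7.951e+12 / 7.486e+11 ≈ 10.62.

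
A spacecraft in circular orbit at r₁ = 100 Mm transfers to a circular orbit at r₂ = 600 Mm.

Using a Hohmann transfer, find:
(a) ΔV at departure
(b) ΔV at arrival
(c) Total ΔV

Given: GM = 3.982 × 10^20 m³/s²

Convert to SI: r₁ = 100 Mm = 1e+08 m; r₂ = 600 Mm = 6e+08 m.
Transfer semi-major axis: a_t = (r₁ + r₂)/2 = (1e+08 + 6e+08)/2 = 3.5e+08 m.
Circular speeds: v₁ = √(GM/r₁) = 1.99549e+06 m/s, v₂ = √(GM/r₂) = 814657 m/s.
Transfer speeds (vis-viva v² = GM(2/r − 1/a_t)): v₁ᵗ = 2.61272e+06 m/s, v₂ᵗ = 435453 m/s.
(a) ΔV₁ = |v₁ᵗ − v₁| ≈ 6.172e+05 m/s = 617.2 km/s.
(b) ΔV₂ = |v₂ − v₂ᵗ| ≈ 3.792e+05 m/s = 379.2 km/s.
(c) ΔV_total = ΔV₁ + ΔV₂ ≈ 9.964e+05 m/s = 996.4 km/s.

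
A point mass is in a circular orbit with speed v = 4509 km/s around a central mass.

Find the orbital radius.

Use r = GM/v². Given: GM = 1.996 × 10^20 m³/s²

Convert to SI: v = 4509 km/s = 4.509e+06 m/s.
For a circular orbit, v² = GM / r, so r = GM / v².
r = 1.996e+20 / (4.509e+06)² m ≈ 9.817e+06 m = 9.817 Mm.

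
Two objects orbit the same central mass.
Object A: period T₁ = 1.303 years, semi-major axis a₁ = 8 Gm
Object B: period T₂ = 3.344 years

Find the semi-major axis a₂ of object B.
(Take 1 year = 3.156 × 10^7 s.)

Convert to SI: T₁ = 1.303 years = 4.11227e+07 s; a₁ = 8 Gm = 8e+09 m; T₂ = 3.344 years = 1.05537e+08 s.
Kepler's third law: (T₁/T₂)² = (a₁/a₂)³ ⇒ a₂ = a₁ · (T₂/T₁)^(2/3).
T₂/T₁ = 1.05537e+08 / 4.11227e+07 = 2.56639.
a₂ = 8e+09 · (2.56639)^(2/3) m ≈ 1.5e+10 m = 15 Gm.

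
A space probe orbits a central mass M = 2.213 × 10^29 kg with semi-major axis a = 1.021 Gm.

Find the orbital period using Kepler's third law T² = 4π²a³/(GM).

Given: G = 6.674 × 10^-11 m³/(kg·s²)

Convert to SI: a = 1.021 Gm = 1.021e+09 m.
GM = G · M = 6.674e-11 · 2.213e+29 = 1.47696e+19 m³/s².
Kepler's third law: T = 2π √(a³ / GM).
Substituting a = 1.021e+09 m and GM = 1.47696e+19 m³/s²:
T = 2π √((1.021e+09)³ / 1.47696e+19) s
T ≈ 5.334e+04 s = 14.82 hours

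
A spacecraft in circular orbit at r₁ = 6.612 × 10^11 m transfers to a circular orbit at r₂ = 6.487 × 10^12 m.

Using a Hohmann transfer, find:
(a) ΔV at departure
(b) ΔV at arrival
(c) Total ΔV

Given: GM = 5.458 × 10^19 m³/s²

Transfer semi-major axis: a_t = (r₁ + r₂)/2 = (6.612e+11 + 6.487e+12)/2 = 3.5741e+12 m.
Circular speeds: v₁ = √(GM/r₁) = 9085.53 m/s, v₂ = √(GM/r₂) = 2900.65 m/s.
Transfer speeds (vis-viva v² = GM(2/r − 1/a_t)): v₁ᵗ = 12240.2 m/s, v₂ᵗ = 1247.61 m/s.
(a) ΔV₁ = |v₁ᵗ − v₁| ≈ 3155 m/s = 3.155 km/s.
(b) ΔV₂ = |v₂ − v₂ᵗ| ≈ 1653 m/s = 1.653 km/s.
(c) ΔV_total = ΔV₁ + ΔV₂ ≈ 4808 m/s = 4.808 km/s.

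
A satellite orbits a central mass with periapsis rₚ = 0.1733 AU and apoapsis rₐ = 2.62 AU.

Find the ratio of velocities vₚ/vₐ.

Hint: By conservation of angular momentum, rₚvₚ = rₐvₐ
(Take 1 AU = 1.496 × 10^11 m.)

Convert to SI: rₚ = 0.1733 AU = 2.59257e+10 m; rₐ = 2.62 AU = 3.91952e+11 m.
Conservation of angular momentum gives rₚvₚ = rₐvₐ, so vₚ/vₐ = rₐ/rₚ.
vₚ/vₐ = 3.91952e+11 / 2.59257e+10 ≈ 15.12.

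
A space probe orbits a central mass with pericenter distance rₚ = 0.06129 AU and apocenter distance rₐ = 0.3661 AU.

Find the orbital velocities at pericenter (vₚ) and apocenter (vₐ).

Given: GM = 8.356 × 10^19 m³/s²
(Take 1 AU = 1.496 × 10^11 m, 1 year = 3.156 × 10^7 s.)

Convert to SI: rₚ = 0.06129 AU = 9.16898e+09 m; rₐ = 0.3661 AU = 5.47686e+10 m.
Use the vis-viva equation v² = GM(2/r − 1/a) with a = (rₚ + rₐ)/2 = (9.16898e+09 + 5.47686e+10)/2 = 3.19688e+10 m.
vₚ = √(GM · (2/rₚ − 1/a)) = √(8.356e+19 · (2/9.16898e+09 − 1/3.19688e+10)) m/s ≈ 1.25e+05 m/s = 26.36 AU/year.
vₐ = √(GM · (2/rₐ − 1/a)) = √(8.356e+19 · (2/5.47686e+10 − 1/3.19688e+10)) m/s ≈ 2.092e+04 m/s = 4.413 AU/year.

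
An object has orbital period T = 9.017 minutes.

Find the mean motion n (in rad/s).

Convert to SI: T = 9.017 minutes = 541.02 s.
n = 2π / T.
n = 2π / 541.02 s ≈ 0.01161 rad/s.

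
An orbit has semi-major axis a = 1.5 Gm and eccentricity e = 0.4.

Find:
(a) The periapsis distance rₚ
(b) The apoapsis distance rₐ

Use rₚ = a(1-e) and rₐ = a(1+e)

Convert to SI: a = 1.5 Gm = 1.5e+09 m.
(a) rₚ = a(1 − e) = 1.5e+09 · (1 − 0.4) = 1.5e+09 · 0.6 ≈ 9e+08 m = 900 Mm.
(b) rₐ = a(1 + e) = 1.5e+09 · (1 + 0.4) = 1.5e+09 · 1.4 ≈ 2.1e+09 m = 2.1 Gm.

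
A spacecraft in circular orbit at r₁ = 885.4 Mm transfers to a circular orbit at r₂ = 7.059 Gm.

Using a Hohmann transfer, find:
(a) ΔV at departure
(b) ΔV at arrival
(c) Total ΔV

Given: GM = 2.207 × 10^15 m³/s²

Convert to SI: r₁ = 885.4 Mm = 8.854e+08 m; r₂ = 7.059 Gm = 7.059e+09 m.
Transfer semi-major axis: a_t = (r₁ + r₂)/2 = (8.854e+08 + 7.059e+09)/2 = 3.9722e+09 m.
Circular speeds: v₁ = √(GM/r₁) = 1578.82 m/s, v₂ = √(GM/r₂) = 559.152 m/s.
Transfer speeds (vis-viva v² = GM(2/r − 1/a_t)): v₁ᵗ = 2104.69 m/s, v₂ᵗ = 263.988 m/s.
(a) ΔV₁ = |v₁ᵗ − v₁| ≈ 525.9 m/s = 525.9 m/s.
(b) ΔV₂ = |v₂ − v₂ᵗ| ≈ 295.2 m/s = 295.2 m/s.
(c) ΔV_total = ΔV₁ + ΔV₂ ≈ 821 m/s = 821 m/s.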